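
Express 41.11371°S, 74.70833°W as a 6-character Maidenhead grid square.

Shift to the Maidenhead origin (180°W, 90°S): lon 105.2917, lat 48.8863.
Field: lon ⌊105.2917/20⌋ = 5 → F; lat ⌊48.8863/10⌋ = 4 → E.
Square: lon ⌊5.2917/2⌋ = 2; lat ⌊8.8863/1⌋ = 8.
Subsquare: lon ⌊1.2917/0.0833333⌋ = 15 → p; lat ⌊0.8863/0.0416667⌋ = 21 → v.

FE28pv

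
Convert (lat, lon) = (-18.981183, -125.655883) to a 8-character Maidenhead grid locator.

CH71ea14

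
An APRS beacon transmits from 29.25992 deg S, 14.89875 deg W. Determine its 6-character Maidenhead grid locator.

IG20nr

Add 180° to longitude and 90° to latitude: 165.1012, 60.7401.
Field: 165.1012/20 → 8 → I, 60.7401/10 → 6 → G; chars IG.
Square: 5.1012/2 → 2, 0.7401/1 → 0; chars 20.
Subsquare: 1.1012/0.0833333 → 13 → n, 0.7401/0.0416667 → 17 → r; chars nr.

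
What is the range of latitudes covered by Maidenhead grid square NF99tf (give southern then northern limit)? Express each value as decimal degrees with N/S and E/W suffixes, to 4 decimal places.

30.7917° S, 30.7500° S

Field N=13, F=5: +13·20° lon, +5·10° lat → SW at lon 80°, lat -40°.
Square 9, 9: +9·2° lon, +9·1° lat → SW at lon 98°, lat -31°.
Subsquare t=19, f=5: +19·0.0833333° lon, +5·0.0416667° lat → SW at lon 99.5833°, lat -30.7917°.
Cell spans 0.0833333° lon × 0.0416667° lat.
south 30.7917° S, north 30.7500° S.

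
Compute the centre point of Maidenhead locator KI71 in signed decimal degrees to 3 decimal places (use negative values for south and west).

-8.500, 35.000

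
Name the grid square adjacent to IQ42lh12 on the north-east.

IQ42lh23

Longitude extended square 1; +1 → 2.
Latitude extended square 2; +1 → 3.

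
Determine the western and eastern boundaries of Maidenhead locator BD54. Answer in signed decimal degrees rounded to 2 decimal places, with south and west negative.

-150.00, -148.00

Field B=1, D=3: +1·20° lon, +3·10° lat → SW at lon -160°, lat -60°.
Square 5, 4: +5·2° lon, +4·1° lat → SW at lon -150°, lat -56°.
Cell spans 2° lon × 1° lat.
west -150.00, east -148.00.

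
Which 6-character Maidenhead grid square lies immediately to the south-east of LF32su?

LF32tt

Longitude subsquare s = 18; +1 → 19 = t.
Latitude subsquare u = 20; −1 → 19 = t.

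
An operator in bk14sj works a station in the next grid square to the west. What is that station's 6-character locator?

BK14rj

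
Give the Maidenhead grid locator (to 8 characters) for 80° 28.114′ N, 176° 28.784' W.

AR10sl22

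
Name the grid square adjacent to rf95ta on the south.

Latitude subsquare a = 0; −1 → -1, wraps to 23 = x, carry into square.
Latitude square 5; −1 → 4.
The longitude characters are unchanged.

RF94tx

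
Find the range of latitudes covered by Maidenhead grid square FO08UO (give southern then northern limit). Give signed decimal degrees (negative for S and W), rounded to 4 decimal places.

58.5833, 58.6250

Field F=5, O=14: +5·20° lon, +14·10° lat → SW at lon -80°, lat 50°.
Square 0, 8: +0·2° lon, +8·1° lat → SW at lon -80°, lat 58°.
Subsquare u=20, o=14: +20·0.0833333° lon, +14·0.0416667° lat → SW at lon -78.3333°, lat 58.5833°.
Cell spans 0.0833333° lon × 0.0416667° lat.
south 58.5833, north 58.6250.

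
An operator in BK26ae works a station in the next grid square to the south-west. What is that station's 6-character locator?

BK16xd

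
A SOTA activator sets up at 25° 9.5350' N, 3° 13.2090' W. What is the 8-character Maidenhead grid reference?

Offset from 180°W / 90°S: lon 176.77985°, lat 115.15892°.
Field: 176.77985/20 → 8 → I, 115.15892/10 → 11 → L; chars IL.
Square: 16.77985/2 → 8, 5.15892/1 → 5; chars 85.
Subsquare: 0.77985/0.0833333 → 9 → j, 0.15892/0.0416667 → 3 → d; chars jd.
Extended square: 0.02985/0.00833333 → 3, 0.03392/0.00416667 → 8; chars 38.

IL85jd38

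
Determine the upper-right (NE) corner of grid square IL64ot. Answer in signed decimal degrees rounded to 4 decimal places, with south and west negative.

Field I=8, L=11: +8·20° lon, +11·10° lat → SW at lon -20°, lat 20°.
Square 6, 4: +6·2° lon, +4·1° lat → SW at lon -8°, lat 24°.
Subsquare o=14, t=19: +14·0.0833333° lon, +19·0.0416667° lat → SW at lon -6.83333°, lat 24.7917°.
Cell spans 0.0833333° lon × 0.0416667° lat. NE corner is SW corner plus one full cell.
latitude 24.8333, longitude -6.7500.

24.8333, -6.7500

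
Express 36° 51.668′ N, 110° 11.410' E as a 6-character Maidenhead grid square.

OM56cu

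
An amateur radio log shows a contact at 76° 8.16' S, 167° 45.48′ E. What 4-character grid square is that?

Add 180° to longitude and 90° to latitude: 347.76, 13.86.
Field: 347.76/20 → 17 → R, 13.86/10 → 1 → B; chars RB.
Square: 7.76/2 → 3, 3.86/1 → 3; chars 33.

RB33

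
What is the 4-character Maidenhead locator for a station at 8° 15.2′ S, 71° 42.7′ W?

Shift to the Maidenhead origin (180°W, 90°S): lon 108.29, lat 81.75.
Field: 108.29/20 → 5 → F, 81.75/10 → 8 → I; chars FI.
Square: 8.29/2 → 4, 1.75/1 → 1; chars 41.

FI41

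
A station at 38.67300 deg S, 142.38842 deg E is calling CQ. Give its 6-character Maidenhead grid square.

QF11eh

Add 180° to longitude and 90° to latitude: 322.3884, 51.3270.
Field: 322.3884/20 → 16 → Q, 51.3270/10 → 5 → F; chars QF.
Square: 2.3884/2 → 1, 1.3270/1 → 1; chars 11.
Subsquare: 0.3884/0.0833333 → 4 → e, 0.3270/0.0416667 → 7 → h; chars eh.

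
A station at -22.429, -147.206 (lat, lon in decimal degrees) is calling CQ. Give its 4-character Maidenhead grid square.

BG67

Shift to the Maidenhead origin (180°W, 90°S): lon 32.79, lat 67.57.
Field (20°×10°, letters A–R): lon ⌊32.79/20⌋ = 1 → B; lat ⌊67.57/10⌋ = 6 → G.
Square (2°×1°, digits 0–9): lon ⌊12.79/2⌋ = 6; lat ⌊7.57/1⌋ = 7.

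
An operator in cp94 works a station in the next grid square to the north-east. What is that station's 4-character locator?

DP05

Longitude square 9; +1 → 10, wraps to 0, carry into field.
Longitude field C = 2; +1 → 3 = D.
Latitude square 4; +1 → 5.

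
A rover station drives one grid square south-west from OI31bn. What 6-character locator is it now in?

OI31am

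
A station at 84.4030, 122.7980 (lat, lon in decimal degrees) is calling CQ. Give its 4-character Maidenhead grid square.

Shift to the Maidenhead origin (180°W, 90°S): lon 302.80, lat 174.40.
Field (20°×10°, letters A–R): 302.80/20 → 15 → P, 174.40/10 → 17 → R; chars PR.
Square (2°×1°, digits 0–9): 2.80/2 → 1, 4.40/1 → 4; chars 14.

PR14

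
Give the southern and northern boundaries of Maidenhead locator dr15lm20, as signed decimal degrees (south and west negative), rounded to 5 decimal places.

Field D=3, R=17: +3·20° lon, +17·10° lat → SW at lon -120°, lat 80°.
Square 1, 5: +1·2° lon, +5·1° lat → SW at lon -118°, lat 85°.
Subsquare l=11, m=12: +11·0.0833333° lon, +12·0.0416667° lat → SW at lon -117.083°, lat 85.5°.
Extended square 2, 0: +2·0.00833333° lon, +0·0.00416667° lat → SW at lon -117.067°, lat 85.5°.
Cell spans 0.00833333° lon × 0.00416667° lat.
south 85.50000, north 85.50417.

85.50000, 85.50417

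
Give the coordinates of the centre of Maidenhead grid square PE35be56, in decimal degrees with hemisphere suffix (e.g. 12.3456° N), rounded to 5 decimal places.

44.80625° S, 126.12917° E

Field P=15, E=4: +15·20° lon, +4·10° lat → SW at lon 120°, lat -50°.
Square 3, 5: +3·2° lon, +5·1° lat → SW at lon 126°, lat -45°.
Subsquare b=1, e=4: +1·0.0833333° lon, +4·0.0416667° lat → SW at lon 126.083°, lat -44.8333°.
Extended square 5, 6: +5·0.00833333° lon, +6·0.00416667° lat → SW at lon 126.125°, lat -44.8083°.
Cell spans 0.00833333° lon × 0.00416667° lat. Centre is SW corner plus half of each.
latitude 44.80625° S, longitude 126.12917° E.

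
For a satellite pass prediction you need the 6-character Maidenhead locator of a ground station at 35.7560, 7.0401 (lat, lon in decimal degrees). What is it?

JM35ms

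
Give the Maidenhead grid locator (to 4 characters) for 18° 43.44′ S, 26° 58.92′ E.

KH31

Shift to the Maidenhead origin (180°W, 90°S): lon 206.98, lat 71.28.
Field (20°×10°, letters A–R): lon ⌊206.98/20⌋ = 10 → K; lat ⌊71.28/10⌋ = 7 → H.
Square (2°×1°, digits 0–9): lon ⌊6.98/2⌋ = 3; lat ⌊1.28/1⌋ = 1.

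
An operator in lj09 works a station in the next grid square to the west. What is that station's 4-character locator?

KJ99

Longitude square 0; −1 → -1, wraps to 9, carry into field.
Longitude field L = 11; −1 → 10 = K.
The latitude characters are unchanged.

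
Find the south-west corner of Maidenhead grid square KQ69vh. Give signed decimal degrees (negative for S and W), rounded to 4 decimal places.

79.2917, 33.7500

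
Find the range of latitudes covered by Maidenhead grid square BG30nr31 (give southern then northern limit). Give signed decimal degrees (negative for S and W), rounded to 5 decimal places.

-29.28750, -29.28333

Field B=1, G=6: +1·20° lon, +6·10° lat → SW at lon -160°, lat -30°.
Square 3, 0: +3·2° lon, +0·1° lat → SW at lon -154°, lat -30°.
Subsquare n=13, r=17: +13·0.0833333° lon, +17·0.0416667° lat → SW at lon -152.917°, lat -29.2917°.
Extended square 3, 1: +3·0.00833333° lon, +1·0.00416667° lat → SW at lon -152.892°, lat -29.2875°.
Cell spans 0.00833333° lon × 0.00416667° lat.
south -29.28750, north -29.28333.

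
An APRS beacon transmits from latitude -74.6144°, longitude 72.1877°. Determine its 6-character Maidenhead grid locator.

Offset from 180°W / 90°S: lon 252.1877°, lat 15.3856°.
Field (20°×10°, letters A–R): 252.1877/20 → 12 → M, 15.3856/10 → 1 → B; chars MB.
Square (2°×1°, digits 0–9): 12.1877/2 → 6, 5.3856/1 → 5; chars 65.
Subsquare (5′×2.5′, letters a–x): 0.1877/0.0833333 → 2 → c, 0.3856/0.0416667 → 9 → j; chars cj.

MB65cj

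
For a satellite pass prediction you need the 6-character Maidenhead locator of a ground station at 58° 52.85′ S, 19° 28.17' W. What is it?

Add 180° to longitude and 90° to latitude: 160.5305, 31.1192.
Field: 160.5305/20 → 8 → I, 31.1192/10 → 3 → D; chars ID.
Square: 0.5305/2 → 0, 1.1192/1 → 1; chars 01.
Subsquare: 0.5305/0.0833333 → 6 → g, 0.1192/0.0416667 → 2 → c; chars gc.

ID01gc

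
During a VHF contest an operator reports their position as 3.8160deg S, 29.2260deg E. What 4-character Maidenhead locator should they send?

KI46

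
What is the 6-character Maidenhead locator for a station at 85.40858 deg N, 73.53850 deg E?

Shift to the Maidenhead origin (180°W, 90°S): lon 253.5385, lat 175.4086.
Field: lon ⌊253.5385/20⌋ = 12 → M; lat ⌊175.4086/10⌋ = 17 → R.
Square: lon ⌊13.5385/2⌋ = 6; lat ⌊5.4086/1⌋ = 5.
Subsquare: lon ⌊1.5385/0.0833333⌋ = 18 → s; lat ⌊0.4086/0.0416667⌋ = 9 → j.

MR65sj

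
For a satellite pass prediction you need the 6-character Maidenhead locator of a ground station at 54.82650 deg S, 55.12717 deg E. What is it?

LD75ne

Offset from 180°W / 90°S: lon 235.1272°, lat 35.1735°.
Field: 235.1272/20 → 11 → L, 35.1735/10 → 3 → D; chars LD.
Square: 15.1272/2 → 7, 5.1735/1 → 5; chars 75.
Subsquare: 1.1272/0.0833333 → 13 → n, 0.1735/0.0416667 → 4 → e; chars ne.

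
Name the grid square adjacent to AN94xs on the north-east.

Longitude subsquare x = 23; +1 → 24, wraps to 0 = a, carry into square.
Longitude square 9; +1 → 10, wraps to 0, carry into field.
Longitude field A = 0; +1 → 1 = B.
Latitude subsquare s = 18; +1 → 19 = t.

BN04at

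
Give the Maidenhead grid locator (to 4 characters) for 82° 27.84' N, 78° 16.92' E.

Add 180° to longitude and 90° to latitude: 258.28, 172.46.
Field: lon ⌊258.28/20⌋ = 12 → M; lat ⌊172.46/10⌋ = 17 → R.
Square: lon ⌊18.28/2⌋ = 9; lat ⌊2.46/1⌋ = 2.

MR92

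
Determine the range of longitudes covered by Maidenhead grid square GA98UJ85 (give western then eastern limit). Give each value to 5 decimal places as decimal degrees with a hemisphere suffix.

40.26667° W, 40.25833° W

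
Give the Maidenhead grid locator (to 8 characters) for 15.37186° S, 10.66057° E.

JH54hp90

Shift to the Maidenhead origin (180°W, 90°S): lon 190.66057, lat 74.62814.
Field (20°×10°, letters A–R): 190.66057/20 → 9 → J, 74.62814/10 → 7 → H; chars JH.
Square (2°×1°, digits 0–9): 10.66057/2 → 5, 4.62814/1 → 4; chars 54.
Subsquare (5′×2.5′, letters a–x): 0.66057/0.0833333 → 7 → h, 0.62814/0.0416667 → 15 → p; chars hp.
Extended square (30″×15″, digits 0–9): 0.07724/0.00833333 → 9, 0.00314/0.00416667 → 0; chars 90.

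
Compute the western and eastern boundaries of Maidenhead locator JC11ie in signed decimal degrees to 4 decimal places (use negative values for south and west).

Field J=9, C=2: +9·20° lon, +2·10° lat → SW at lon 0°, lat -70°.
Square 1, 1: +1·2° lon, +1·1° lat → SW at lon 2°, lat -69°.
Subsquare i=8, e=4: +8·0.0833333° lon, +4·0.0416667° lat → SW at lon 2.66667°, lat -68.8333°.
Cell spans 0.0833333° lon × 0.0416667° lat.
west 2.6667, east 2.7500.

2.6667, 2.7500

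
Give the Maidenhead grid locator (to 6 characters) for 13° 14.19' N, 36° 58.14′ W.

Offset from 180°W / 90°S: lon 143.0310°, lat 103.2365°.
Field: 143.0310/20 → 7 → H, 103.2365/10 → 10 → K; chars HK.
Square: 3.0310/2 → 1, 3.2365/1 → 3; chars 13.
Subsquare: 1.0310/0.0833333 → 12 → m, 0.2365/0.0416667 → 5 → f; chars mf.

HK13mf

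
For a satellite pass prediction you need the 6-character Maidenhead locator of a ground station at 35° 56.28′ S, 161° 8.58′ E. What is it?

RF04nb

Shift to the Maidenhead origin (180°W, 90°S): lon 341.1430, lat 54.0620.
Field: lon ⌊341.1430/20⌋ = 17 → R; lat ⌊54.0620/10⌋ = 5 → F.
Square: lon ⌊1.1430/2⌋ = 0; lat ⌊4.0620/1⌋ = 4.
Subsquare: lon ⌊1.1430/0.0833333⌋ = 13 → n; lat ⌊0.0620/0.0416667⌋ = 1 → b.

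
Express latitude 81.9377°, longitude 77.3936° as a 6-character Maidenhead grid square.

MR81qw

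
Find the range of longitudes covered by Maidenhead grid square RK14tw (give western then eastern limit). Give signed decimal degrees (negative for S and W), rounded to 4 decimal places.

163.5833, 163.6667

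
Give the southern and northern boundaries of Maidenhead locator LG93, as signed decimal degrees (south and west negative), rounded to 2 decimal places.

-27.00, -26.00

Field L=11, G=6: +11·20° lon, +6·10° lat → SW at lon 40°, lat -30°.
Square 9, 3: +9·2° lon, +3·1° lat → SW at lon 58°, lat -27°.
Cell spans 2° lon × 1° lat.
south -27.00, north -26.00.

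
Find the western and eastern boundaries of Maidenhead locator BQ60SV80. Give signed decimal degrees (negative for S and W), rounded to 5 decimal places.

-146.43333, -146.42500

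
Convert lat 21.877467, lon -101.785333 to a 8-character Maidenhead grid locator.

DL91cv50

Shift to the Maidenhead origin (180°W, 90°S): lon 78.21467, lat 111.87747.
Field: 78.21467/20 → 3 → D, 111.87747/10 → 11 → L; chars DL.
Square: 18.21467/2 → 9, 1.87747/1 → 1; chars 91.
Subsquare: 0.21467/0.0833333 → 2 → c, 0.87747/0.0416667 → 21 → v; chars cv.
Extended square: 0.04800/0.00833333 → 5, 0.00247/0.00416667 → 0; chars 50.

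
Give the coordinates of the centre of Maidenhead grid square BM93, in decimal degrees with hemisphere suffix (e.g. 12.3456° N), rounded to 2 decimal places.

33.50° N, 141.00° W

Field B=1, M=12: +1·20° lon, +12·10° lat → SW at lon -160°, lat 30°.
Square 9, 3: +9·2° lon, +3·1° lat → SW at lon -142°, lat 33°.
Cell spans 2° lon × 1° lat. Centre is SW corner plus half of each.
latitude 33.50° N, longitude 141.00° W.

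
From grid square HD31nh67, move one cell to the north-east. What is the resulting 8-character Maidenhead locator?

Longitude extended square 6; +1 → 7.
Latitude extended square 7; +1 → 8.

HD31nh78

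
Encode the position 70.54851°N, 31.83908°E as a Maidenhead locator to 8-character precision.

KQ50wn01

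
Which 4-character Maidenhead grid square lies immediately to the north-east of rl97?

AL08

Longitude square 9; +1 → 10, wraps to 0, carry into field.
Longitude field R = 17; +1 → 18, wraps to 0 = A, wrapping around the antimeridian.
Latitude square 7; +1 → 8.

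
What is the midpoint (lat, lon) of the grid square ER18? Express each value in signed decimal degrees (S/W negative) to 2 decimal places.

88.50, -97.00

Field E=4, R=17: +4·20° lon, +17·10° lat → SW at lon -100°, lat 80°.
Square 1, 8: +1·2° lon, +8·1° lat → SW at lon -98°, lat 88°.
Cell spans 2° lon × 1° lat. Centre is SW corner plus half of each.
latitude 88.50, longitude -97.00.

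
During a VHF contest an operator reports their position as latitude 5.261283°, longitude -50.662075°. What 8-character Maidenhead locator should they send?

Add 180° to longitude and 90° to latitude: 129.33792, 95.26128.
Field (20°×10°, letters A–R): lon ⌊129.33792/20⌋ = 6 → G; lat ⌊95.26128/10⌋ = 9 → J.
Square (2°×1°, digits 0–9): lon ⌊9.33792/2⌋ = 4; lat ⌊5.26128/1⌋ = 5.
Subsquare (5′×2.5′, letters a–x): lon ⌊1.33792/0.0833333⌋ = 16 → q; lat ⌊0.26128/0.0416667⌋ = 6 → g.
Extended square (30″×15″, digits 0–9): lon ⌊0.00459/0.00833333⌋ = 0; lat ⌊0.01128/0.00416667⌋ = 2.

GJ45qg02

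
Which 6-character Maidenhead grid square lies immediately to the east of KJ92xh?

Longitude subsquare x = 23; +1 → 24, wraps to 0 = a, carry into square.
Longitude square 9; +1 → 10, wraps to 0, carry into field.
Longitude field K = 10; +1 → 11 = L.
The latitude characters are unchanged.

LJ02ah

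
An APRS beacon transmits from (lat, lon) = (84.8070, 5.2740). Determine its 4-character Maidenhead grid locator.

Add 180° to longitude and 90° to latitude: 185.27, 174.81.
Field (20°×10°, letters A–R): lon ⌊185.27/20⌋ = 9 → J; lat ⌊174.81/10⌋ = 17 → R.
Square (2°×1°, digits 0–9): lon ⌊5.27/2⌋ = 2; lat ⌊4.81/1⌋ = 4.

JR24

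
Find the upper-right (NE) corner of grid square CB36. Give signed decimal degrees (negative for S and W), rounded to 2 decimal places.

-73.00, -132.00

Field C=2, B=1: +2·20° lon, +1·10° lat → SW at lon -140°, lat -80°.
Square 3, 6: +3·2° lon, +6·1° lat → SW at lon -134°, lat -74°.
Cell spans 2° lon × 1° lat. NE corner is SW corner plus one full cell.
latitude -73.00, longitude -132.00.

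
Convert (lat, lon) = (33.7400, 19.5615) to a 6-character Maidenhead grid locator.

Offset from 180°W / 90°S: lon 199.5615°, lat 123.7400°.
Field (20°×10°, letters A–R): 199.5615/20 → 9 → J, 123.7400/10 → 12 → M; chars JM.
Square (2°×1°, digits 0–9): 19.5615/2 → 9, 3.7400/1 → 3; chars 93.
Subsquare (5′×2.5′, letters a–x): 1.5615/0.0833333 → 18 → s, 0.7400/0.0416667 → 17 → r; chars sr.

JM93sr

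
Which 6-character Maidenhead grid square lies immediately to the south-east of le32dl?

LE32ek

Longitude subsquare d = 3; +1 → 4 = e.
Latitude subsquare l = 11; −1 → 10 = k.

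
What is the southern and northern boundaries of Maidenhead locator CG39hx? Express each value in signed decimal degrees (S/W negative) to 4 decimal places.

Field C=2, G=6: +2·20° lon, +6·10° lat → SW at lon -140°, lat -30°.
Square 3, 9: +3·2° lon, +9·1° lat → SW at lon -134°, lat -21°.
Subsquare h=7, x=23: +7·0.0833333° lon, +23·0.0416667° lat → SW at lon -133.417°, lat -20.0417°.
Cell spans 0.0833333° lon × 0.0416667° lat.
south -20.0417, north -20.0000.

-20.0417, -20.0000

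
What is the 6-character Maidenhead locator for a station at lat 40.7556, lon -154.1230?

BN20ws

Shift to the Maidenhead origin (180°W, 90°S): lon 25.8770, lat 130.7556.
Field: 25.8770/20 → 1 → B, 130.7556/10 → 13 → N; chars BN.
Square: 5.8770/2 → 2, 0.7556/1 → 0; chars 20.
Subsquare: 1.8770/0.0833333 → 22 → w, 0.7556/0.0416667 → 18 → s; chars ws.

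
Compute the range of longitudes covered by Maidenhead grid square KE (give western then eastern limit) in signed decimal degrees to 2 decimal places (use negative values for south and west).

20.00, 40.00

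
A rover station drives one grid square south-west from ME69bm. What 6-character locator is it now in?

Longitude subsquare b = 1; −1 → 0 = a.
Latitude subsquare m = 12; −1 → 11 = l.

ME69al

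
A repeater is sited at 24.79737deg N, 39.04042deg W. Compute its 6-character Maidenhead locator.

HL04lt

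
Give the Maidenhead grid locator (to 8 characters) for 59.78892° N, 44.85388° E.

Offset from 180°W / 90°S: lon 224.85388°, lat 149.78892°.
Field: 224.85388/20 → 11 → L, 149.78892/10 → 14 → O; chars LO.
Square: 4.85388/2 → 2, 9.78892/1 → 9; chars 29.
Subsquare: 0.85388/0.0833333 → 10 → k, 0.78892/0.0416667 → 18 → s; chars ks.
Extended square: 0.02055/0.00833333 → 2, 0.03892/0.00416667 → 9; chars 29.

LO29ks29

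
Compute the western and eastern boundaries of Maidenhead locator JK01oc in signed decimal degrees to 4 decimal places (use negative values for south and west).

Field J=9, K=10: +9·20° lon, +10·10° lat → SW at lon 0°, lat 10°.
Square 0, 1: +0·2° lon, +1·1° lat → SW at lon 0°, lat 11°.
Subsquare o=14, c=2: +14·0.0833333° lon, +2·0.0416667° lat → SW at lon 1.16667°, lat 11.0833°.
Cell spans 0.0833333° lon × 0.0416667° lat.
west 1.1667, east 1.2500.

1.1667, 1.2500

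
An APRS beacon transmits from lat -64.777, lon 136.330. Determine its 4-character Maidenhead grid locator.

PC85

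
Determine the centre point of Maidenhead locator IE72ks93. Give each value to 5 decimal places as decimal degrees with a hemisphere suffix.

47.23542° S, 5.08750° W

Field I=8, E=4: +8·20° lon, +4·10° lat → SW at lon -20°, lat -50°.
Square 7, 2: +7·2° lon, +2·1° lat → SW at lon -6°, lat -48°.
Subsquare k=10, s=18: +10·0.0833333° lon, +18·0.0416667° lat → SW at lon -5.16667°, lat -47.25°.
Extended square 9, 3: +9·0.00833333° lon, +3·0.00416667° lat → SW at lon -5.09167°, lat -47.2375°.
Cell spans 0.00833333° lon × 0.00416667° lat. Centre is SW corner plus half of each.
latitude 47.23542° S, longitude 5.08750° W.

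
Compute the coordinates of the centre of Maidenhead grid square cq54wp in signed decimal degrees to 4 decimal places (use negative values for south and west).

74.6458, -128.1250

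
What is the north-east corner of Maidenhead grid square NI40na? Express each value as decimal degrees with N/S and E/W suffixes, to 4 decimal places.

Field N=13, I=8: +13·20° lon, +8·10° lat → SW at lon 80°, lat -10°.
Square 4, 0: +4·2° lon, +0·1° lat → SW at lon 88°, lat -10°.
Subsquare n=13, a=0: +13·0.0833333° lon, +0·0.0416667° lat → SW at lon 89.0833°, lat -10°.
Cell spans 0.0833333° lon × 0.0416667° lat. NE corner is SW corner plus one full cell.
latitude 9.9583° S, longitude 89.1667° E.

9.9583° S, 89.1667° E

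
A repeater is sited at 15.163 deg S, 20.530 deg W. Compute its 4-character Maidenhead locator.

HH94

Shift to the Maidenhead origin (180°W, 90°S): lon 159.47, lat 74.84.
Field: lon ⌊159.47/20⌋ = 7 → H; lat ⌊74.84/10⌋ = 7 → H.
Square: lon ⌊19.47/2⌋ = 9; lat ⌊4.84/1⌋ = 4.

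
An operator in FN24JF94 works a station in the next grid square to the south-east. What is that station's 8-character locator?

FN24kf03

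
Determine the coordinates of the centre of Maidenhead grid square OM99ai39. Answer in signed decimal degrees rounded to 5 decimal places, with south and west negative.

39.37292, 118.02917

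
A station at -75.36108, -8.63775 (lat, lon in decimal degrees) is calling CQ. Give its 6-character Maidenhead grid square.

IB54qp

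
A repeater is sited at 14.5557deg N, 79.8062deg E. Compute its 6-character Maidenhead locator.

MK94vn

Offset from 180°W / 90°S: lon 259.8062°, lat 104.5557°.
Field: lon ⌊259.8062/20⌋ = 12 → M; lat ⌊104.5557/10⌋ = 10 → K.
Square: lon ⌊19.8062/2⌋ = 9; lat ⌊4.5557/1⌋ = 4.
Subsquare: lon ⌊1.8062/0.0833333⌋ = 21 → v; lat ⌊0.5557/0.0416667⌋ = 13 → n.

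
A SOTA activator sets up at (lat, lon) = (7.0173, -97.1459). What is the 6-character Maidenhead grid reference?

Add 180° to longitude and 90° to latitude: 82.8541, 97.0173.
Field: lon ⌊82.8541/20⌋ = 4 → E; lat ⌊97.0173/10⌋ = 9 → J.
Square: lon ⌊2.8541/2⌋ = 1; lat ⌊7.0173/1⌋ = 7.
Subsquare: lon ⌊0.8541/0.0833333⌋ = 10 → k; lat ⌊0.0173/0.0416667⌋ = 0 → a.

EJ17ka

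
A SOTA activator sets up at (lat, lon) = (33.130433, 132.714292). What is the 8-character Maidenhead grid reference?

Offset from 180°W / 90°S: lon 312.71429°, lat 123.13043°.
Field: lon ⌊312.71429/20⌋ = 15 → P; lat ⌊123.13043/10⌋ = 12 → M.
Square: lon ⌊12.71429/2⌋ = 6; lat ⌊3.13043/1⌋ = 3.
Subsquare: lon ⌊0.71429/0.0833333⌋ = 8 → i; lat ⌊0.13043/0.0416667⌋ = 3 → d.
Extended square: lon ⌊0.04763/0.00833333⌋ = 5; lat ⌊0.00543/0.00416667⌋ = 1.

PM63id51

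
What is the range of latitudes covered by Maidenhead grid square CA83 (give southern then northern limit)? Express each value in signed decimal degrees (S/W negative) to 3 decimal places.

Field C=2, A=0: +2·20° lon, +0·10° lat → SW at lon -140°, lat -90°.
Square 8, 3: +8·2° lon, +3·1° lat → SW at lon -124°, lat -87°.
Cell spans 2° lon × 1° lat.
south -87.000, north -86.000.

-87.000, -86.000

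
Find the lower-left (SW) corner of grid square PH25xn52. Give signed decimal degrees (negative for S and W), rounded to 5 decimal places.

Field P=15, H=7: +15·20° lon, +7·10° lat → SW at lon 120°, lat -20°.
Square 2, 5: +2·2° lon, +5·1° lat → SW at lon 124°, lat -15°.
Subsquare x=23, n=13: +23·0.0833333° lon, +13·0.0416667° lat → SW at lon 125.917°, lat -14.4583°.
Extended square 5, 2: +5·0.00833333° lon, +2·0.00416667° lat → SW at lon 125.958°, lat -14.45°.
latitude -14.45000, longitude 125.95833.

-14.45000, 125.95833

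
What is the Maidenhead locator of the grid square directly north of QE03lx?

Latitude subsquare x = 23; +1 → 24, wraps to 0 = a, carry into square.
Latitude square 3; +1 → 4.
The longitude characters are unchanged.

QE04la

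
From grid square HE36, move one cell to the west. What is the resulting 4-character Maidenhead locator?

Longitude square 3; −1 → 2.
The latitude characters are unchanged.

HE26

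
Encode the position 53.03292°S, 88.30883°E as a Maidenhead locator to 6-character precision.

Offset from 180°W / 90°S: lon 268.3088°, lat 36.9671°.
Field: 268.3088/20 → 13 → N, 36.9671/10 → 3 → D; chars ND.
Square: 8.3088/2 → 4, 6.9671/1 → 6; chars 46.
Subsquare: 0.3088/0.0833333 → 3 → d, 0.9671/0.0416667 → 23 → x; chars dx.

ND46dx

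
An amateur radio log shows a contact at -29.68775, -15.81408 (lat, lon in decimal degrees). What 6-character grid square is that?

Offset from 180°W / 90°S: lon 164.1859°, lat 60.3122°.
Field: 164.1859/20 → 8 → I, 60.3122/10 → 6 → G; chars IG.
Square: 4.1859/2 → 2, 0.3122/1 → 0; chars 20.
Subsquare: 0.1859/0.0833333 → 2 → c, 0.3122/0.0416667 → 7 → h; chars ch.

IG20ch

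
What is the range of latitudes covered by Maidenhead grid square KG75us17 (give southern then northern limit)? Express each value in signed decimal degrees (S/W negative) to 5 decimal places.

-24.22083, -24.21667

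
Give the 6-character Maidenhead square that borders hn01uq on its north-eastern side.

Longitude subsquare u = 20; +1 → 21 = v.
Latitude subsquare q = 16; +1 → 17 = r.

HN01vr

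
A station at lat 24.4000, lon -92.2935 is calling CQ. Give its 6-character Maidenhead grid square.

EL34uj

Add 180° to longitude and 90° to latitude: 87.7065, 114.4000.
Field: lon ⌊87.7065/20⌋ = 4 → E; lat ⌊114.4000/10⌋ = 11 → L.
Square: lon ⌊7.7065/2⌋ = 3; lat ⌊4.4000/1⌋ = 4.
Subsquare: lon ⌊1.7065/0.0833333⌋ = 20 → u; lat ⌊0.4000/0.0416667⌋ = 9 → j.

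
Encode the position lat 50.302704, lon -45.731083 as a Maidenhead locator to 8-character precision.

Offset from 180°W / 90°S: lon 134.26892°, lat 140.30270°.
Field (20°×10°, letters A–R): 134.26892/20 → 6 → G, 140.30270/10 → 14 → O; chars GO.
Square (2°×1°, digits 0–9): 14.26892/2 → 7, 0.30270/1 → 0; chars 70.
Subsquare (5′×2.5′, letters a–x): 0.26892/0.0833333 → 3 → d, 0.30270/0.0416667 → 7 → h; chars dh.
Extended square (30″×15″, digits 0–9): 0.01892/0.00833333 → 2, 0.01104/0.00416667 → 2; chars 22.

GO70dh22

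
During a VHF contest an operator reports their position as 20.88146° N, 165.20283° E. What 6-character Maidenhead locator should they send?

RL20ov

Add 180° to longitude and 90° to latitude: 345.2028, 110.8815.
Field (20°×10°, letters A–R): 345.2028/20 → 17 → R, 110.8815/10 → 11 → L; chars RL.
Square (2°×1°, digits 0–9): 5.2028/2 → 2, 0.8815/1 → 0; chars 20.
Subsquare (5′×2.5′, letters a–x): 1.2028/0.0833333 → 14 → o, 0.8815/0.0416667 → 21 → v; chars ov.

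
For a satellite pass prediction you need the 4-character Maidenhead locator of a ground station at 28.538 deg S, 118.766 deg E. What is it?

Offset from 180°W / 90°S: lon 298.77°, lat 61.46°.
Field: lon ⌊298.77/20⌋ = 14 → O; lat ⌊61.46/10⌋ = 6 → G.
Square: lon ⌊18.77/2⌋ = 9; lat ⌊1.46/1⌋ = 1.

OG91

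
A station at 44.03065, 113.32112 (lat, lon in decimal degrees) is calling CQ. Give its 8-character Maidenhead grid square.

ON64pa87

Add 180° to longitude and 90° to latitude: 293.32112, 134.03065.
Field (20°×10°, letters A–R): lon ⌊293.32112/20⌋ = 14 → O; lat ⌊134.03065/10⌋ = 13 → N.
Square (2°×1°, digits 0–9): lon ⌊13.32112/2⌋ = 6; lat ⌊4.03065/1⌋ = 4.
Subsquare (5′×2.5′, letters a–x): lon ⌊1.32112/0.0833333⌋ = 15 → p; lat ⌊0.03065/0.0416667⌋ = 0 → a.
Extended square (30″×15″, digits 0–9): lon ⌊0.07112/0.00833333⌋ = 8; lat ⌊0.03065/0.00416667⌋ = 7.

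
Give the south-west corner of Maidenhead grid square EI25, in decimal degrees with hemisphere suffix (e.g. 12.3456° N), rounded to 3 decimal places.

5.000° S, 96.000° W

Field E=4, I=8: +4·20° lon, +8·10° lat → SW at lon -100°, lat -10°.
Square 2, 5: +2·2° lon, +5·1° lat → SW at lon -96°, lat -5°.
latitude 5.000° S, longitude 96.000° W.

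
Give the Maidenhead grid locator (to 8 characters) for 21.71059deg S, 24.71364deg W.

HG78pg49

Add 180° to longitude and 90° to latitude: 155.28636, 68.28941.
Field: lon ⌊155.28636/20⌋ = 7 → H; lat ⌊68.28941/10⌋ = 6 → G.
Square: lon ⌊15.28636/2⌋ = 7; lat ⌊8.28941/1⌋ = 8.
Subsquare: lon ⌊1.28636/0.0833333⌋ = 15 → p; lat ⌊0.28941/0.0416667⌋ = 6 → g.
Extended square: lon ⌊0.03636/0.00833333⌋ = 4; lat ⌊0.03941/0.00416667⌋ = 9.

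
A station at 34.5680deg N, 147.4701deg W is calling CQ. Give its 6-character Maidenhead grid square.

Shift to the Maidenhead origin (180°W, 90°S): lon 32.5299, lat 124.5680.
Field (20°×10°, letters A–R): 32.5299/20 → 1 → B, 124.5680/10 → 12 → M; chars BM.
Square (2°×1°, digits 0–9): 12.5299/2 → 6, 4.5680/1 → 4; chars 64.
Subsquare (5′×2.5′, letters a–x): 0.5299/0.0833333 → 6 → g, 0.5680/0.0416667 → 13 → n; chars gn.

BM64gn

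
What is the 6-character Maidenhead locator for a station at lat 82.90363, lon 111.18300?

OR52ov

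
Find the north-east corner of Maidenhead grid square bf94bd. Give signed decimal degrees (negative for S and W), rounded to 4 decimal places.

-35.8333, -141.8333

Field B=1, F=5: +1·20° lon, +5·10° lat → SW at lon -160°, lat -40°.
Square 9, 4: +9·2° lon, +4·1° lat → SW at lon -142°, lat -36°.
Subsquare b=1, d=3: +1·0.0833333° lon, +3·0.0416667° lat → SW at lon -141.917°, lat -35.875°.
Cell spans 0.0833333° lon × 0.0416667° lat. NE corner is SW corner plus one full cell.
latitude -35.8333, longitude -141.8333.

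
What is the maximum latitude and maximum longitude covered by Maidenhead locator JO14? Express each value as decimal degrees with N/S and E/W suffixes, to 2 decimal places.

55.00° N, 4.00° E

Field J=9, O=14: +9·20° lon, +14·10° lat → SW at lon 0°, lat 50°.
Square 1, 4: +1·2° lon, +4·1° lat → SW at lon 2°, lat 54°.
Cell spans 2° lon × 1° lat. NE corner is SW corner plus one full cell.
latitude 55.00° N, longitude 4.00° E.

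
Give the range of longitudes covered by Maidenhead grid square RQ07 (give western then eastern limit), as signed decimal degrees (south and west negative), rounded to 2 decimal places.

160.00, 162.00

Field R=17, Q=16: +17·20° lon, +16·10° lat → SW at lon 160°, lat 70°.
Square 0, 7: +0·2° lon, +7·1° lat → SW at lon 160°, lat 77°.
Cell spans 2° lon × 1° lat.
west 160.00, east 162.00.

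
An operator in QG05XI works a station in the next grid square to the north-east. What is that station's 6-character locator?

QG15aj

Longitude subsquare x = 23; +1 → 24, wraps to 0 = a, carry into square.
Longitude square 0; +1 → 1.
Latitude subsquare i = 8; +1 → 9 = j.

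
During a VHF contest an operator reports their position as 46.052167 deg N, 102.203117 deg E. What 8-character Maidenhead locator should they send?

ON16cb42

Offset from 180°W / 90°S: lon 282.20312°, lat 136.05217°.
Field (20°×10°, letters A–R): 282.20312/20 → 14 → O, 136.05217/10 → 13 → N; chars ON.
Square (2°×1°, digits 0–9): 2.20312/2 → 1, 6.05217/1 → 6; chars 16.
Subsquare (5′×2.5′, letters a–x): 0.20312/0.0833333 → 2 → c, 0.05217/0.0416667 → 1 → b; chars cb.
Extended square (30″×15″, digits 0–9): 0.03645/0.00833333 → 4, 0.01050/0.00416667 → 2; chars 42.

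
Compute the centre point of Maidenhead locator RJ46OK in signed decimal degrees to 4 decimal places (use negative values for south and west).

Field R=17, J=9: +17·20° lon, +9·10° lat → SW at lon 160°, lat 0°.
Square 4, 6: +4·2° lon, +6·1° lat → SW at lon 168°, lat 6°.
Subsquare o=14, k=10: +14·0.0833333° lon, +10·0.0416667° lat → SW at lon 169.167°, lat 6.41667°.
Cell spans 0.0833333° lon × 0.0416667° lat. Centre is SW corner plus half of each.
latitude 6.4375, longitude 169.2083.

6.4375, 169.2083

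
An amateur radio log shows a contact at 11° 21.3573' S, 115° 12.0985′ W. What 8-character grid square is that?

DH28jp54

Shift to the Maidenhead origin (180°W, 90°S): lon 64.79836, lat 78.64405.
Field: lon ⌊64.79836/20⌋ = 3 → D; lat ⌊78.64405/10⌋ = 7 → H.
Square: lon ⌊4.79836/2⌋ = 2; lat ⌊8.64405/1⌋ = 8.
Subsquare: lon ⌊0.79836/0.0833333⌋ = 9 → j; lat ⌊0.64405/0.0416667⌋ = 15 → p.
Extended square: lon ⌊0.04836/0.00833333⌋ = 5; lat ⌊0.01905/0.00416667⌋ = 4.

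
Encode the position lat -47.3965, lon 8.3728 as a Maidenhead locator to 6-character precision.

JE42eo

Offset from 180°W / 90°S: lon 188.3728°, lat 42.6035°.
Field: 188.3728/20 → 9 → J, 42.6035/10 → 4 → E; chars JE.
Square: 8.3728/2 → 4, 2.6035/1 → 2; chars 42.
Subsquare: 0.3728/0.0833333 → 4 → e, 0.6035/0.0416667 → 14 → o; chars eo.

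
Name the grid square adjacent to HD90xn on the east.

Longitude subsquare x = 23; +1 → 24, wraps to 0 = a, carry into square.
Longitude square 9; +1 → 10, wraps to 0, carry into field.
Longitude field H = 7; +1 → 8 = I.
The latitude characters are unchanged.

ID00an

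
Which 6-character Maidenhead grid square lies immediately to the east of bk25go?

BK25ho

Longitude subsquare g = 6; +1 → 7 = h.
The latitude characters are unchanged.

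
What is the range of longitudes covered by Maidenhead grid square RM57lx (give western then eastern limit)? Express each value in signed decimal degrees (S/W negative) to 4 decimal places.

170.9167, 171.0000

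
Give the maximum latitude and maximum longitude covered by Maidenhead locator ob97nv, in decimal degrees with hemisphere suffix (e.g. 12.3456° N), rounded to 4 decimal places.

Field O=14, B=1: +14·20° lon, +1·10° lat → SW at lon 100°, lat -80°.
Square 9, 7: +9·2° lon, +7·1° lat → SW at lon 118°, lat -73°.
Subsquare n=13, v=21: +13·0.0833333° lon, +21·0.0416667° lat → SW at lon 119.083°, lat -72.125°.
Cell spans 0.0833333° lon × 0.0416667° lat. NE corner is SW corner plus one full cell.
latitude 72.0833° S, longitude 119.1667° E.

72.0833° S, 119.1667° E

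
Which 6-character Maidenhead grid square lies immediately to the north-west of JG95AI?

JG85xj

Longitude subsquare a = 0; −1 → -1, wraps to 23 = x, carry into square.
Longitude square 9; −1 → 8.
Latitude subsquare i = 8; +1 → 9 = j.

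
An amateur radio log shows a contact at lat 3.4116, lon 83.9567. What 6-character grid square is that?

NJ13xj

Shift to the Maidenhead origin (180°W, 90°S): lon 263.9567, lat 93.4116.
Field: lon ⌊263.9567/20⌋ = 13 → N; lat ⌊93.4116/10⌋ = 9 → J.
Square: lon ⌊3.9567/2⌋ = 1; lat ⌊3.4116/1⌋ = 3.
Subsquare: lon ⌊1.9567/0.0833333⌋ = 23 → x; lat ⌊0.4116/0.0416667⌋ = 9 → j.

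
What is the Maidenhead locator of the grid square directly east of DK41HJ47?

Longitude extended square 4; +1 → 5.
The latitude characters are unchanged.

DK41hj57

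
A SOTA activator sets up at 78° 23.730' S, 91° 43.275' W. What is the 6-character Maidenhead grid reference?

Shift to the Maidenhead origin (180°W, 90°S): lon 88.2788, lat 11.6045.
Field: 88.2788/20 → 4 → E, 11.6045/10 → 1 → B; chars EB.
Square: 8.2788/2 → 4, 1.6045/1 → 1; chars 41.
Subsquare: 0.2788/0.0833333 → 3 → d, 0.6045/0.0416667 → 14 → o; chars do.

EB41do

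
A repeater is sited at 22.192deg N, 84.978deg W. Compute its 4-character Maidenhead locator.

EL72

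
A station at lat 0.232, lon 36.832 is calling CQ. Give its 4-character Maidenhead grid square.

Offset from 180°W / 90°S: lon 216.83°, lat 90.23°.
Field: lon ⌊216.83/20⌋ = 10 → K; lat ⌊90.23/10⌋ = 9 → J.
Square: lon ⌊16.83/2⌋ = 8; lat ⌊0.23/1⌋ = 0.

KJ80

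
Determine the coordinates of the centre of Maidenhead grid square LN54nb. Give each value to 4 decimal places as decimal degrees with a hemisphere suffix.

44.0625° N, 51.1250° E

Field L=11, N=13: +11·20° lon, +13·10° lat → SW at lon 40°, lat 40°.
Square 5, 4: +5·2° lon, +4·1° lat → SW at lon 50°, lat 44°.
Subsquare n=13, b=1: +13·0.0833333° lon, +1·0.0416667° lat → SW at lon 51.0833°, lat 44.0417°.
Cell spans 0.0833333° lon × 0.0416667° lat. Centre is SW corner plus half of each.
latitude 44.0625° N, longitude 51.1250° E.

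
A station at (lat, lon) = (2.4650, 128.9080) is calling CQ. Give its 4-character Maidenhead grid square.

PJ42

Shift to the Maidenhead origin (180°W, 90°S): lon 308.91, lat 92.47.
Field: 308.91/20 → 15 → P, 92.47/10 → 9 → J; chars PJ.
Square: 8.91/2 → 4, 2.47/1 → 2; chars 42.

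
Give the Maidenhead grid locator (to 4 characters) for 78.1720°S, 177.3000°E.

Shift to the Maidenhead origin (180°W, 90°S): lon 357.30, lat 11.83.
Field: 357.30/20 → 17 → R, 11.83/10 → 1 → B; chars RB.
Square: 17.30/2 → 8, 1.83/1 → 1; chars 81.

RB81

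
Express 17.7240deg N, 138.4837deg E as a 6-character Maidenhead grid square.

PK97fr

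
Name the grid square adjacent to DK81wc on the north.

DK81wd

Latitude subsquare c = 2; +1 → 3 = d.
The longitude characters are unchanged.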